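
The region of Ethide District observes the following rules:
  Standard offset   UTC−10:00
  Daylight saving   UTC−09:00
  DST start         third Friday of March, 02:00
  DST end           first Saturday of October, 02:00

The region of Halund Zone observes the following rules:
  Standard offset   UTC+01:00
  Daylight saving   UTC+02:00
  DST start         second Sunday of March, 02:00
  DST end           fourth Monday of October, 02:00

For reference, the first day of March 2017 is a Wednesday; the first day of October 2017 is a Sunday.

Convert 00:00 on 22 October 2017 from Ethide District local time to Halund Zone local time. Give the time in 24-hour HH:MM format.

1 March 2017 is a Wednesday, so the first Friday is March 3 and the third is March 17.
1 October 2017 is a Sunday, so the first Saturday is October 7.
22 October 2017 does not fall between 17 March and 7 October, so daylight saving is not in effect and Ethide District is at UTC−10:00.
00:00 Ethide District + 10h = 10:00 UTC.
1 March 2017 is a Wednesday, so the first Sunday is March 5 and the second is March 12.
1 October 2017 is a Sunday, so the first Monday is October 2 and the fourth is October 23.
At the standard offset (UTC+01:00), 10:00 UTC + 1h = 11:00 Halund Zone standard time.
The standard-time date in Halund Zone, 22 October 2017, falls between 12 March and 23 October, so daylight saving is in effect and Halund Zone is at UTC+02:00.
10:00 UTC + 2h = 12:00 Halund Zone.

12:00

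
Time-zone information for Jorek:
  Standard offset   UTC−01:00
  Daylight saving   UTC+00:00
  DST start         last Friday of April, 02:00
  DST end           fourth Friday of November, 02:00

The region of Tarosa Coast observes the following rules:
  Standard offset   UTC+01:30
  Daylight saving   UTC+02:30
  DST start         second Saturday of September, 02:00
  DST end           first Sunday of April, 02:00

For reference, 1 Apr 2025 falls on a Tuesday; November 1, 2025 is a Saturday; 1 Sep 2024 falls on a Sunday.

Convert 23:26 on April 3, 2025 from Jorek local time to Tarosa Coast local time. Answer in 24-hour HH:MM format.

02:56

1 April 2025 is a Tuesday, so Fridays fall on 4, 11, 18, 25; the last is April 25.
1 November 2025 is a Saturday, so the first Friday is November 7 and the fourth is November 28.
April 3, 2025 does not fall between 25 April and 28 November, so daylight saving is not in effect and Jorek is at UTC−01:00.
23:26 Jorek + 1h = 00:26 UTC (rolling into the next day, 4 April 2025).
1 September 2024 is a Sunday, so the first Saturday is September 7 and the second is September 14.
1 April 2025 is a Tuesday, so the first Sunday is April 6.
At the standard offset (UTC+01:30), 00:26 UTC + 1h30m = 01:56 Tarosa Coast standard time.
Daylight saving runs 14 September 2024 – 6 April 2025; the standard-time date in Tarosa Coast, April 4, 2025, is inside that window, so Tarosa Coast is at UTC+02:30.
00:26 UTC + 2h30m = 02:56 Tarosa Coast.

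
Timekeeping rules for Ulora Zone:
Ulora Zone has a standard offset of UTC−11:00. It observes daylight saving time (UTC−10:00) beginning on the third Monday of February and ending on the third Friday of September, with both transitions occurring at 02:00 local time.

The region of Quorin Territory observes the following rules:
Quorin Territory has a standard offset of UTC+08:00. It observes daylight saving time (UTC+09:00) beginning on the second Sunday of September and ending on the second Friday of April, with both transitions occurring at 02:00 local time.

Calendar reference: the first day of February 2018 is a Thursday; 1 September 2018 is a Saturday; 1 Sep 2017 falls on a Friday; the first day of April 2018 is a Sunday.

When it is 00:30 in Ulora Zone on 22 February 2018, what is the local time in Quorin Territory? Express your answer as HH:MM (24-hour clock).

1 February 2018 is a Thursday, so the first Monday is February 5 and the third is February 19.
1 September 2018 is a Saturday, so the first Friday is September 7 and the third is September 21.
22 February 2018 falls between 19 February and 21 September, so daylight saving is in effect and Ulora Zone is at UTC−10:00.
00:30 Ulora Zone + 10h = 10:30 UTC.
1 September 2017 is a Friday, so the first Sunday is September 3 and the second is September 10.
1 April 2018 is a Sunday, so the first Friday is April 6 and the second is April 13.
At the standard offset (UTC+08:00), 10:30 UTC + 8h = 18:30 Quorin Territory standard time.
The standard-time date in Quorin Territory, 22 February 2018, falls between 10 September 2017 and 13 April 2018, so daylight saving is in effect and Quorin Territory is at UTC+09:00.
10:30 UTC + 9h = 19:30 Quorin Territory.

19:30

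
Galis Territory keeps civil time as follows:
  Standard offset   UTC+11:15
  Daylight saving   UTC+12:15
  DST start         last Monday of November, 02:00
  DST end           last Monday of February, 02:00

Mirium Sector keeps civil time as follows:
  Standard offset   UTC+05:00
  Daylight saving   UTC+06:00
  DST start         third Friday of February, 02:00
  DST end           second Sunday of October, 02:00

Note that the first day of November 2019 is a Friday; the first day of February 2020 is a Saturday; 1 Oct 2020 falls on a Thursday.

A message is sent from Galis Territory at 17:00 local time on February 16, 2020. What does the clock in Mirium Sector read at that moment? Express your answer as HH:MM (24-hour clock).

1 November 2019 is a Friday, so Mondays fall on 4, 11, 18, 25; the last is November 25.
1 February 2020 is a Saturday, so Mondays fall on 3, 10, 17, 24; the last is February 24.
February 16, 2020 falls between 25 November 2019 and 24 February 2020, so daylight saving is in effect and Galis Territory is at UTC+12:15.
17:00 Galis Territory − 12h15m = 04:45 UTC.
1 February 2020 is a Saturday, so the first Friday is February 7 and the third is February 21.
1 October 2020 is a Thursday, so the first Sunday is October 4 and the second is October 11.
At the standard offset (UTC+05:00), 04:45 UTC + 5h = 09:45 Mirium Sector standard time.
The standard-time date in Mirium Sector, February 16, 2020, is outside the daylight-saving period (21 February – 11 October), so Mirium Sector is on standard time, UTC+05:00.
04:45 UTC + 5h = 09:45 Mirium Sector.

09:45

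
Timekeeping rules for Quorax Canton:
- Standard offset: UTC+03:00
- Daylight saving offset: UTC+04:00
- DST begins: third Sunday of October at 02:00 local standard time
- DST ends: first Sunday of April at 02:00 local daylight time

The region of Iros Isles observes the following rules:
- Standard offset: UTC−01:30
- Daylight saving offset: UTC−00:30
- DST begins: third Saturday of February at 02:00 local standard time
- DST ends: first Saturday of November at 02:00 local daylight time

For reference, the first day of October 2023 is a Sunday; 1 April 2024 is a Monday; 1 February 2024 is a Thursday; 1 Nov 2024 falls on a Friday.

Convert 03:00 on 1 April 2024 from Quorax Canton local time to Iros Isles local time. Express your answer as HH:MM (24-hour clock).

22:30

1 October 2023 is a Sunday, so the first Sunday is October 1 and the third is October 15.
1 April 2024 is a Monday, so the first Sunday is April 7.
1 April 2024 falls between 15 October 2023 and 7 April 2024, so daylight saving is in effect and Quorax Canton is at UTC+04:00.
03:00 Quorax Canton − 4h = 23:00 UTC (rolling into the previous day, 31 March 2024).
1 February 2024 is a Thursday, so the first Saturday is February 3 and the third is February 17.
1 November 2024 is a Friday, so the first Saturday is November 2.
At the standard offset (UTC−01:30), 23:00 UTC − 1h30m = 21:30 Iros Isles standard time.
Daylight saving runs 17 February – 2 November; the standard-time date in Iros Isles, 31 March 2024, is inside that window, so Iros Isles is at UTC−00:30.
23:00 UTC − 0h30m = 22:30 Iros Isles.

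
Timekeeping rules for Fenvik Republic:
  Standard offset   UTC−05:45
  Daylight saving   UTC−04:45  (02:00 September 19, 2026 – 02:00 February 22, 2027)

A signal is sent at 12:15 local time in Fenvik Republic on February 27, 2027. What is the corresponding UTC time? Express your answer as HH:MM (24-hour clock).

February 27, 2027 is outside the daylight-saving period (19 September 2026 – 22 February 2027), so Fenvik Republic is on standard time, UTC−05:45.
12:15 local + 5h45m = 18:00 UTC.

18:00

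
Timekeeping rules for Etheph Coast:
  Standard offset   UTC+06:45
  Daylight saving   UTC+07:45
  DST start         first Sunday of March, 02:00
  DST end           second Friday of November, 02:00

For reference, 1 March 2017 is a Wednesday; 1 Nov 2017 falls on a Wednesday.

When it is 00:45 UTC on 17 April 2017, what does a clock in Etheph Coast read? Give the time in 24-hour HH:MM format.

08:30

1 March 2017 is a Wednesday, so the first Sunday is March 5.
1 November 2017 is a Wednesday, so the first Friday is November 3 and the second is November 10.
At the standard offset (UTC+06:45), 00:45 UTC + 6h45m = 07:30 Etheph Coast standard time.
The standard-time date in Etheph Coast, 17 April 2017, lies within the daylight-saving period (5 March – 10 November), so Etheph Coast is on daylight time, UTC+07:45.
00:45 UTC + 7h45m = 08:30 local.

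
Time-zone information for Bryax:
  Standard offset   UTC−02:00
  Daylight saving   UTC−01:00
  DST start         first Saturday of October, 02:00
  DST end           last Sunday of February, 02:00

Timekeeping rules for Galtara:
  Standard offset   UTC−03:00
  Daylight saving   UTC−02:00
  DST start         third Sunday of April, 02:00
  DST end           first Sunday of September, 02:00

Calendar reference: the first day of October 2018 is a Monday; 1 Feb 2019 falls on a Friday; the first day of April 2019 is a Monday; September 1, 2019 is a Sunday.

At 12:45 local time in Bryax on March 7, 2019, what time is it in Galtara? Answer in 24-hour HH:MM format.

11:45

1 October 2018 is a Monday, so the first Saturday is October 6.
1 February 2019 is a Friday, so Sundays fall on 3, 10, 17, 24; the last is February 24.
Daylight saving runs 6 October 2018 – 24 February 2019; March 7, 2019 is outside that window, so Bryax is on standard time at UTC−02:00.
12:45 Bryax + 2h = 14:45 UTC.
1 April 2019 is a Monday, so the first Sunday is April 7 and the third is April 21.
1 September 2019 is a Sunday, so the first Sunday is September 1.
At the standard offset (UTC−03:00), 14:45 UTC − 3h = 11:45 Galtara standard time.
Daylight saving runs 21 April – 1 September; the standard-time date in Galtara, March 7, 2019, is outside that window, so Galtara is on standard time at UTC−03:00.
14:45 UTC − 3h = 11:45 Galtara.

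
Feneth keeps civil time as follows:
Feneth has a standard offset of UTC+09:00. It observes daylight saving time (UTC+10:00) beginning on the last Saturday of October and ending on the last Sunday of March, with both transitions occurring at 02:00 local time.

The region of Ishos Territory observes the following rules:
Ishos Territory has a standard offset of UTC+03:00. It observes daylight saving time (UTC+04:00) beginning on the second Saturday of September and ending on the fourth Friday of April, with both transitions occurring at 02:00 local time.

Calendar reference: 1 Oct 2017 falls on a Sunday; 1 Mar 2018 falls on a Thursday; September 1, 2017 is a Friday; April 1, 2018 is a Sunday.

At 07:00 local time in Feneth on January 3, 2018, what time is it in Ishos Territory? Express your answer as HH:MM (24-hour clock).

01:00

1 October 2017 is a Sunday, so Saturdays fall on 7, 14, 21, 28; the last is October 28.
1 March 2018 is a Thursday, so Sundays fall on 4, 11, 18, 25; the last is March 25.
Daylight saving runs 28 October 2017 – 25 March 2018; January 3, 2018 is inside that window, so Feneth is at UTC+10:00.
07:00 Feneth − 10h = 21:00 UTC (rolling into the previous day, 2 January 2018).
1 September 2017 is a Friday, so the first Saturday is September 2 and the second is September 9.
1 April 2018 is a Sunday, so the first Friday is April 6 and the fourth is April 27.
At the standard offset (UTC+03:00), 21:00 UTC + 3h = 00:00 Ishos Territory standard time (rolling into the next day, 3 January 2018).
The standard-time date in Ishos Territory, January 3, 2018, lies within the daylight-saving period (9 September 2017 – 27 April 2018), so Ishos Territory is on daylight time, UTC+04:00.
21:00 UTC + 4h = 01:00 Ishos Territory (rolling into the next day, 3 January 2018).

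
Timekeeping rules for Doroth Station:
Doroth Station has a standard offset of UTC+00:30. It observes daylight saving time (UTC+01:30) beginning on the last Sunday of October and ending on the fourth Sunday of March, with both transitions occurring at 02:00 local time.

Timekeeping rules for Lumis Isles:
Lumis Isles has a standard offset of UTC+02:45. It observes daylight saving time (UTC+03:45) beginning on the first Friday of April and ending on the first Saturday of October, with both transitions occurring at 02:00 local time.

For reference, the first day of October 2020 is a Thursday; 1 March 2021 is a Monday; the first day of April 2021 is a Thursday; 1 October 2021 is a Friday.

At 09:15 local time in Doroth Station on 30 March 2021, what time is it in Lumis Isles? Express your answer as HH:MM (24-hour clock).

11:30

1 October 2020 is a Thursday, so Sundays fall on 4, 11, 18, 25; the last is October 25.
1 March 2021 is a Monday, so the first Sunday is March 7 and the fourth is March 28.
Daylight saving runs 25 October 2020 – 28 March 2021; 30 March 2021 is outside that window, so Doroth Station is on standard time at UTC+00:30.
09:15 Doroth Station − 0h30m = 08:45 UTC.
1 April 2021 is a Thursday, so the first Friday is April 2.
1 October 2021 is a Friday, so the first Saturday is October 2.
At the standard offset (UTC+02:45), 08:45 UTC + 2h45m = 11:30 Lumis Isles standard time.
The standard-time date in Lumis Isles, 30 March 2021, is outside the daylight-saving period (2 April – 2 October), so Lumis Isles is on standard time, UTC+02:45.
08:45 UTC + 2h45m = 11:30 Lumis Isles.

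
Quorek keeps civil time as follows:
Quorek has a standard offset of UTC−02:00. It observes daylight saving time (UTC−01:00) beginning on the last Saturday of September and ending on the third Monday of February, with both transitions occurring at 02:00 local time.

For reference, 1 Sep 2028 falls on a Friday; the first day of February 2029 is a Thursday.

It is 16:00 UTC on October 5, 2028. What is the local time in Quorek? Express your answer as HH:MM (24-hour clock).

1 September 2028 is a Friday, so Saturdays fall on 2, 9, 16, 23, 30; the last is September 30.
1 February 2029 is a Thursday, so the first Monday is February 5 and the third is February 19.
At the standard offset (UTC−02:00), 16:00 UTC − 2h = 14:00 Quorek standard time.
The standard-time date in Quorek, October 5, 2028, falls between 30 September 2028 and 19 February 2029, so daylight saving is in effect and Quorek is at UTC−01:00.
16:00 UTC − 1h = 15:00 local.

15:00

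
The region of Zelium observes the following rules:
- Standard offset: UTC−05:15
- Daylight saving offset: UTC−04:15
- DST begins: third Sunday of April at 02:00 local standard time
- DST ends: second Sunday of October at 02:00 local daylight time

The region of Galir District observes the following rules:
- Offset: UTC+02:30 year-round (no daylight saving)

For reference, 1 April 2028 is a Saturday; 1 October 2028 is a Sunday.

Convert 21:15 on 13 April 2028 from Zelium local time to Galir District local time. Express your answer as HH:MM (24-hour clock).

1 April 2028 is a Saturday, so the first Sunday is April 2 and the third is April 16.
1 October 2028 is a Sunday, so the first Sunday is October 1 and the second is October 8.
13 April 2028 is outside the daylight-saving period (16 April – 8 October), so Zelium is on standard time, UTC−05:15.
21:15 Zelium + 5h15m = 02:30 UTC (rolling into the next day, 14 April 2028).
Galir District has no daylight saving, so its offset is UTC+02:30 year-round.
02:30 UTC + 2h30m = 05:00 Galir District.

05:00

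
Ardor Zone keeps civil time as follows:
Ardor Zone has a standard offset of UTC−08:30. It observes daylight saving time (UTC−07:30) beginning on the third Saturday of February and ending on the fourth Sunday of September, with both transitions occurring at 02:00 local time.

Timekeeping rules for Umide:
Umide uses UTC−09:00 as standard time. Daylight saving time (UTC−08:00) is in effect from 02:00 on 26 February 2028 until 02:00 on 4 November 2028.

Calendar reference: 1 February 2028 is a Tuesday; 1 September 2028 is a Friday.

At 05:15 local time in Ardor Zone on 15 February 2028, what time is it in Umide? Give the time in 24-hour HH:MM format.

04:45

1 February 2028 is a Tuesday, so the first Saturday is February 5 and the third is February 19.
1 September 2028 is a Friday, so the first Sunday is September 3 and the fourth is September 24.
15 February 2028 does not fall between 19 February and 24 September, so daylight saving is not in effect and Ardor Zone is at UTC−08:30.
05:15 Ardor Zone + 8h30m = 13:45 UTC.
At the standard offset (UTC−09:00), 13:45 UTC − 9h = 04:45 Umide standard time.
Daylight saving runs 26 February – 4 November; the standard-time date in Umide, 15 February 2028, is outside that window, so Umide is on standard time at UTC−09:00.
13:45 UTC − 9h = 04:45 Umide.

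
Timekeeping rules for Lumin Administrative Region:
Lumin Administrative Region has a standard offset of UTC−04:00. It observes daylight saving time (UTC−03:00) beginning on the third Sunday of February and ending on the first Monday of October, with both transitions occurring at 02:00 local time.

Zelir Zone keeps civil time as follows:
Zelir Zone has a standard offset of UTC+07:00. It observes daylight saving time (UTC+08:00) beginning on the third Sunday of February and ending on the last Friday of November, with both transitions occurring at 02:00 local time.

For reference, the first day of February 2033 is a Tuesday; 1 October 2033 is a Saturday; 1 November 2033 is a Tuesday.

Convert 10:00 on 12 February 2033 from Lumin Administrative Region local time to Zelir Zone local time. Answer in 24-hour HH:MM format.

1 February 2033 is a Tuesday, so the first Sunday is February 6 and the third is February 20.
1 October 2033 is a Saturday, so the first Monday is October 3.
Daylight saving runs 20 February – 3 October; 12 February 2033 is outside that window, so Lumin Administrative Region is on standard time at UTC−04:00.
10:00 Lumin Administrative Region + 4h = 14:00 UTC.
1 February 2033 is a Tuesday, so the first Sunday is February 6 and the third is February 20.
1 November 2033 is a Tuesday, so Fridays fall on 4, 11, 18, 25; the last is November 25.
At the standard offset (UTC+07:00), 14:00 UTC + 7h = 21:00 Zelir Zone standard time.
The standard-time date in Zelir Zone, 12 February 2033, does not fall between 20 February and 25 November, so daylight saving is not in effect and Zelir Zone is at UTC+07:00.
14:00 UTC + 7h = 21:00 Zelir Zone.

21:00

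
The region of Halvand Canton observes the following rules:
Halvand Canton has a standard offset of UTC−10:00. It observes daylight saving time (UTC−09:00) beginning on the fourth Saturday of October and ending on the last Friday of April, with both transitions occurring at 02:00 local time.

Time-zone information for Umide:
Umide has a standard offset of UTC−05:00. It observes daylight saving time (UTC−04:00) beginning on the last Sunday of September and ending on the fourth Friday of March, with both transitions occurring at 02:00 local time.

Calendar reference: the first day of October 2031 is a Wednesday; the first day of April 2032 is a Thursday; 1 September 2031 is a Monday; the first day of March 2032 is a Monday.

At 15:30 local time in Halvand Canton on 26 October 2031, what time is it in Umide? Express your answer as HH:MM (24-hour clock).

1 October 2031 is a Wednesday, so the first Saturday is October 4 and the fourth is October 25.
1 April 2032 is a Thursday, so Fridays fall on 2, 9, 16, 23, 30; the last is April 30.
26 October 2031 falls between 25 October 2031 and 30 April 2032, so daylight saving is in effect and Halvand Canton is at UTC−09:00.
15:30 Halvand Canton + 9h = 00:30 UTC (rolling into the next day, 27 October 2031).
1 September 2031 is a Monday, so Sundays fall on 7, 14, 21, 28; the last is September 28.
1 March 2032 is a Monday, so the first Friday is March 5 and the fourth is March 26.
At the standard offset (UTC−05:00), 00:30 UTC − 5h = 19:30 Umide standard time (rolling into the previous day, 26 October 2031).
Daylight saving runs 28 September 2031 – 26 March 2032; the standard-time date in Umide, 26 October 2031, is inside that window, so Umide is at UTC−04:00.
00:30 UTC − 4h = 20:30 Umide (rolling into the previous day, 26 October 2031).

20:30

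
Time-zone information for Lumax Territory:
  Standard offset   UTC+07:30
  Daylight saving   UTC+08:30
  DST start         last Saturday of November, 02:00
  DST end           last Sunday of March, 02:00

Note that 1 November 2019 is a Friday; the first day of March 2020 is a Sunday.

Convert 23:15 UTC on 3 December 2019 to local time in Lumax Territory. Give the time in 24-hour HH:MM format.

07:45

1 November 2019 is a Friday, so Saturdays fall on 2, 9, 16, 23, 30; the last is November 30.
1 March 2020 is a Sunday, so Sundays fall on 1, 8, 15, 22, 29; the last is March 29.
At the standard offset (UTC+07:30), 23:15 UTC + 7h30m = 06:45 Lumax Territory standard time (rolling into the next day, 4 December 2019).
Daylight saving runs 30 November 2019 – 29 March 2020; the standard-time date in Lumax Territory, 4 December 2019, is inside that window, so Lumax Territory is at UTC+08:30.
23:15 UTC + 8h30m = 07:45 local (rolling into the next day, 4 December 2019).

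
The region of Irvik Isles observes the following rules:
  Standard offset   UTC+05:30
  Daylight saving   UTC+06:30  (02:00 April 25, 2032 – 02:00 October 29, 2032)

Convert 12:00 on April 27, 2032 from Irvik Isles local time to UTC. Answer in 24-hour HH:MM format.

Daylight saving runs 25 April – 29 October; April 27, 2032 is inside that window, so Irvik Isles is at UTC+06:30.
12:00 local − 6h30m = 05:30 UTC.

05:30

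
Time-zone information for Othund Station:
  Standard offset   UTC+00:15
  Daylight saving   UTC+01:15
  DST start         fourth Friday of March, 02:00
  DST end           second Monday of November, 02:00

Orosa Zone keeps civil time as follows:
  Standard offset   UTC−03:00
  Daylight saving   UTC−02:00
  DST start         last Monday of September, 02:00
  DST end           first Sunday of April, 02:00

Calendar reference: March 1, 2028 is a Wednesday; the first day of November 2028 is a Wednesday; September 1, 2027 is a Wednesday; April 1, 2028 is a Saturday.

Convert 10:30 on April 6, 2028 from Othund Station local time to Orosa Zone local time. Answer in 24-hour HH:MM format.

1 March 2028 is a Wednesday, so the first Friday is March 3 and the fourth is March 24.
1 November 2028 is a Wednesday, so the first Monday is November 6 and the second is November 13.
Daylight saving runs 24 March – 13 November; April 6, 2028 is inside that window, so Othund Station is at UTC+01:15.
10:30 Othund Station − 1h15m = 09:15 UTC.
1 September 2027 is a Wednesday, so Mondays fall on 6, 13, 20, 27; the last is September 27.
1 April 2028 is a Saturday, so the first Sunday is April 2.
At the standard offset (UTC−03:00), 09:15 UTC − 3h = 06:15 Orosa Zone standard time.
The standard-time date in Orosa Zone, April 6, 2028, does not fall between 27 September 2027 and 2 April 2028, so daylight saving is not in effect and Orosa Zone is at UTC−03:00.
09:15 UTC − 3h = 06:15 Orosa Zone.

06:15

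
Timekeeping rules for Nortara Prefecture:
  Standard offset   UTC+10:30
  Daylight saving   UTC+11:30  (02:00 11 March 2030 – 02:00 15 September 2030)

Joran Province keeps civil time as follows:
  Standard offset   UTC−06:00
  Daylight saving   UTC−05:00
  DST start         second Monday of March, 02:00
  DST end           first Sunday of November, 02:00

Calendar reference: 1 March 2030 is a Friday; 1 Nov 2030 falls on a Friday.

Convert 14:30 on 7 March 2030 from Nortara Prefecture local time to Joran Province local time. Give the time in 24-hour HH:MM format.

22:00

7 March 2030 does not fall between 11 March and 15 September, so daylight saving is not in effect and Nortara Prefecture is at UTC+10:30.
14:30 Nortara Prefecture − 10h30m = 04:00 UTC.
1 March 2030 is a Friday, so the first Monday is March 4 and the second is March 11.
1 November 2030 is a Friday, so the first Sunday is November 3.
At the standard offset (UTC−06:00), 04:00 UTC − 6h = 22:00 Joran Province standard time (rolling into the previous day, 6 March 2030).
The standard-time date in Joran Province, 6 March 2030, is outside the daylight-saving period (11 March – 3 November), so Joran Province is on standard time, UTC−06:00.
04:00 UTC − 6h = 22:00 Joran Province (rolling into the previous day, 6 March 2030).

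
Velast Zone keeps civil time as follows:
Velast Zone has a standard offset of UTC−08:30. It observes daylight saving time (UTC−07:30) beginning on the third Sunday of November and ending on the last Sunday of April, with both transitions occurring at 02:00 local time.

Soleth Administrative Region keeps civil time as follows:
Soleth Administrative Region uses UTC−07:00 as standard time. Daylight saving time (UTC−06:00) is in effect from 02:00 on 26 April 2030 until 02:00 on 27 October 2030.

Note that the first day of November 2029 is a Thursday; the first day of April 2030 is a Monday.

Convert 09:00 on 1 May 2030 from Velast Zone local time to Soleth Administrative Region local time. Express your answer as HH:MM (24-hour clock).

11:30

1 November 2029 is a Thursday, so the first Sunday is November 4 and the third is November 18.
1 April 2030 is a Monday, so Sundays fall on 7, 14, 21, 28; the last is April 28.
Daylight saving runs 18 November 2029 – 28 April 2030; 1 May 2030 is outside that window, so Velast Zone is on standard time at UTC−08:30.
09:00 Velast Zone + 8h30m = 17:30 UTC.
At the standard offset (UTC−07:00), 17:30 UTC − 7h = 10:30 Soleth Administrative Region standard time.
The standard-time date in Soleth Administrative Region, 1 May 2030, falls between 26 April and 27 October, so daylight saving is in effect and Soleth Administrative Region is at UTC−06:00.
17:30 UTC − 6h = 11:30 Soleth Administrative Region.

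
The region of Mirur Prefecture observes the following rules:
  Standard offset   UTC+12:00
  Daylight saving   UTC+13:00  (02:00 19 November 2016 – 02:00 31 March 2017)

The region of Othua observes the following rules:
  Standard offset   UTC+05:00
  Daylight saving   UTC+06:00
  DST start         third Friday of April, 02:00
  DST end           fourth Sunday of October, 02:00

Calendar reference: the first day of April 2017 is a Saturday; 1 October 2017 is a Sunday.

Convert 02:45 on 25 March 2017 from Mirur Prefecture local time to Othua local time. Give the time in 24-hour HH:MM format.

18:45

25 March 2017 lies within the daylight-saving period (19 November 2016 – 31 March 2017), so Mirur Prefecture is on daylight time, UTC+13:00.
02:45 Mirur Prefecture − 13h = 13:45 UTC (rolling into the previous day, 24 March 2017).
1 April 2017 is a Saturday, so the first Friday is April 7 and the third is April 21.
1 October 2017 is a Sunday, so the first Sunday is October 1 and the fourth is October 22.
At the standard offset (UTC+05:00), 13:45 UTC + 5h = 18:45 Othua standard time.
The standard-time date in Othua, 24 March 2017, is outside the daylight-saving period (21 April – 22 October), so Othua is on standard time, UTC+05:00.
13:45 UTC + 5h = 18:45 Othua.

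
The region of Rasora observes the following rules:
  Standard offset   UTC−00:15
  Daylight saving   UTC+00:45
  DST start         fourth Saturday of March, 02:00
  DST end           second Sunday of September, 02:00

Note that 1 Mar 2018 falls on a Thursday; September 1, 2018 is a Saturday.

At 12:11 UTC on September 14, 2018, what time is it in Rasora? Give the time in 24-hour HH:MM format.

11:56

1 March 2018 is a Thursday, so the first Saturday is March 3 and the fourth is March 24.
1 September 2018 is a Saturday, so the first Sunday is September 2 and the second is September 9.
At the standard offset (UTC−00:15), 12:11 UTC − 0h15m = 11:56 Rasora standard time.
The standard-time date in Rasora, September 14, 2018, does not fall between 24 March and 9 September, so daylight saving is not in effect and Rasora is at UTC−00:15.
12:11 UTC − 0h15m = 11:56 local.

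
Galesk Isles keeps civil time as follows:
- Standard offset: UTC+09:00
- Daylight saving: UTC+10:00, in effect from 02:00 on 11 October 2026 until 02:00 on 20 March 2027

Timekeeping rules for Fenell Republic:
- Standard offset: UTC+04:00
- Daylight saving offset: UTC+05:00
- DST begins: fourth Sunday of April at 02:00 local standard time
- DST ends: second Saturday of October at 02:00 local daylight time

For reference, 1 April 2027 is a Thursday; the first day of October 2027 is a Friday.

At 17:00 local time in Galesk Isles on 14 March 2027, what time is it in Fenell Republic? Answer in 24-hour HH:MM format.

14 March 2027 lies within the daylight-saving period (11 October 2026 – 20 March 2027), so Galesk Isles is on daylight time, UTC+10:00.
17:00 Galesk Isles − 10h = 07:00 UTC.
1 April 2027 is a Thursday, so the first Sunday is April 4 and the fourth is April 25.
1 October 2027 is a Friday, so the first Saturday is October 2 and the second is October 9.
At the standard offset (UTC+04:00), 07:00 UTC + 4h = 11:00 Fenell Republic standard time.
The standard-time date in Fenell Republic, 14 March 2027, does not fall between 25 April and 9 October, so daylight saving is not in effect and Fenell Republic is at UTC+04:00.
07:00 UTC + 4h = 11:00 Fenell Republic.

11:00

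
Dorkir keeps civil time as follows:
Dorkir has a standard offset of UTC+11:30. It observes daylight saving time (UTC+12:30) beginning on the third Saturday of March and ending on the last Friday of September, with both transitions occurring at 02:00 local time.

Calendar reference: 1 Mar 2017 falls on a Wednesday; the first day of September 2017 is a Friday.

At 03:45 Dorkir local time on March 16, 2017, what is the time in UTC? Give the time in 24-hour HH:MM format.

16:15

1 March 2017 is a Wednesday, so the first Saturday is March 4 and the third is March 18.
1 September 2017 is a Friday, so Fridays fall on 1, 8, 15, 22, 29; the last is September 29.
March 16, 2017 is outside the daylight-saving period (18 March – 29 September), so Dorkir is on standard time, UTC+11:30.
03:45 local − 11h30m = 16:15 UTC (rolling into the previous day, 15 March 2017).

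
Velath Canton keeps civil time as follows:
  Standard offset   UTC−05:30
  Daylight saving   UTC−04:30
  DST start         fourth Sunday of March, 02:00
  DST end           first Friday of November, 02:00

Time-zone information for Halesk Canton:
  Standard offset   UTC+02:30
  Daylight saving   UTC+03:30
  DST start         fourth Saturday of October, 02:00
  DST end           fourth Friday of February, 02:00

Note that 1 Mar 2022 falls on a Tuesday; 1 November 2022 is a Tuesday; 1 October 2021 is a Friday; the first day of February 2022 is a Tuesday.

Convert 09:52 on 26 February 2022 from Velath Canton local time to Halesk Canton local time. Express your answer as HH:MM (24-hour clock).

17:52

1 March 2022 is a Tuesday, so the first Sunday is March 6 and the fourth is March 27.
1 November 2022 is a Tuesday, so the first Friday is November 4.
Daylight saving runs 27 March – 4 November; 26 February 2022 is outside that window, so Velath Canton is on standard time at UTC−05:30.
09:52 Velath Canton + 5h30m = 15:22 UTC.
1 October 2021 is a Friday, so the first Saturday is October 2 and the fourth is October 23.
1 February 2022 is a Tuesday, so the first Friday is February 4 and the fourth is February 25.
At the standard offset (UTC+02:30), 15:22 UTC + 2h30m = 17:52 Halesk Canton standard time.
The standard-time date in Halesk Canton, 26 February 2022, is outside the daylight-saving period (23 October 2021 – 25 February 2022), so Halesk Canton is on standard time, UTC+02:30.
15:22 UTC + 2h30m = 17:52 Halesk Canton.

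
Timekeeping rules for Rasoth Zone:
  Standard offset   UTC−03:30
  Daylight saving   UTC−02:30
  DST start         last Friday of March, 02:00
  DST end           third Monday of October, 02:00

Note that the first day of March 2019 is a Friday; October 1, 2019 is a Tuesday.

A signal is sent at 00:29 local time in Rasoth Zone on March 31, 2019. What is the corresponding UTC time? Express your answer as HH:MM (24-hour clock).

1 March 2019 is a Friday, so Fridays fall on 1, 8, 15, 22, 29; the last is March 29.
1 October 2019 is a Tuesday, so the first Monday is October 7 and the third is October 21.
March 31, 2019 falls between 29 March and 21 October, so daylight saving is in effect and Rasoth Zone is at UTC−02:30.
00:29 local + 2h30m = 02:59 UTC.

02:59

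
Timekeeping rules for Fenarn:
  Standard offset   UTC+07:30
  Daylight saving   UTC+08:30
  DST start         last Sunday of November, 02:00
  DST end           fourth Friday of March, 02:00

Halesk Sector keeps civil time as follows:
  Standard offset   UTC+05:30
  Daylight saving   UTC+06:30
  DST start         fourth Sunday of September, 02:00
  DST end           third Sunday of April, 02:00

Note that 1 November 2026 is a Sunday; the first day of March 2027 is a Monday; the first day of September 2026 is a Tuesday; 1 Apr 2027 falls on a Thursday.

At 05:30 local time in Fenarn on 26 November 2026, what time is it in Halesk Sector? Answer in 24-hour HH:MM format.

04:30

1 November 2026 is a Sunday, so Sundays fall on 1, 8, 15, 22, 29; the last is November 29.
1 March 2027 is a Monday, so the first Friday is March 5 and the fourth is March 26.
26 November 2026 is outside the daylight-saving period (29 November 2026 – 26 March 2027), so Fenarn is on standard time, UTC+07:30.
05:30 Fenarn − 7h30m = 22:00 UTC (rolling into the previous day, 25 November 2026).
1 September 2026 is a Tuesday, so the first Sunday is September 6 and the fourth is September 27.
1 April 2027 is a Thursday, so the first Sunday is April 4 and the third is April 18.
At the standard offset (UTC+05:30), 22:00 UTC + 5h30m = 03:30 Halesk Sector standard time (rolling into the next day, 26 November 2026).
Daylight saving runs 27 September 2026 – 18 April 2027; the standard-time date in Halesk Sector, 26 November 2026, is inside that window, so Halesk Sector is at UTC+06:30.
22:00 UTC + 6h30m = 04:30 Halesk Sector (rolling into the next day, 26 November 2026).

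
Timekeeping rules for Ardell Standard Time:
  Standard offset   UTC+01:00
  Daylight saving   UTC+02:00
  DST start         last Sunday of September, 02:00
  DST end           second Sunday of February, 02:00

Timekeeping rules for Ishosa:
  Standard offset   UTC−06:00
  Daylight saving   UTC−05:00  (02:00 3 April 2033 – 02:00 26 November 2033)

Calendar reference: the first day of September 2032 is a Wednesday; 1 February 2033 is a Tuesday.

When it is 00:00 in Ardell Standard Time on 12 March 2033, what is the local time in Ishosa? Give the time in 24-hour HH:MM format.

17:00

1 September 2032 is a Wednesday, so Sundays fall on 5, 12, 19, 26; the last is September 26.
1 February 2033 is a Tuesday, so the first Sunday is February 6 and the second is February 13.
12 March 2033 does not fall between 26 September 2032 and 13 February 2033, so daylight saving is not in effect and Ardell Standard Time is at UTC+01:00.
00:00 Ardell Standard Time − 1h = 23:00 UTC (rolling into the previous day, 11 March 2033).
At the standard offset (UTC−06:00), 23:00 UTC − 6h = 17:00 Ishosa standard time.
The standard-time date in Ishosa, 11 March 2033, does not fall between 3 April and 26 November, so daylight saving is not in effect and Ishosa is at UTC−06:00.
23:00 UTC − 6h = 17:00 Ishosa.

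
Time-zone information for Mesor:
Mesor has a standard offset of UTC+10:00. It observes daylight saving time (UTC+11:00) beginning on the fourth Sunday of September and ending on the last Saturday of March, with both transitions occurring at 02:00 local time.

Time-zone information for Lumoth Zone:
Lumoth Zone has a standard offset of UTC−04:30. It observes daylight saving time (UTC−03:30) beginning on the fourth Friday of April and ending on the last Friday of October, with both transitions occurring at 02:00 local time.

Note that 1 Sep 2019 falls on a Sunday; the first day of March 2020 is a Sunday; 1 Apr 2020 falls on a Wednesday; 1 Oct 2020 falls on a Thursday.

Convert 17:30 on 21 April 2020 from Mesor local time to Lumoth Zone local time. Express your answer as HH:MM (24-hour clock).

03:00

1 September 2019 is a Sunday, so the first Sunday is September 1 and the fourth is September 22.
1 March 2020 is a Sunday, so Saturdays fall on 7, 14, 21, 28; the last is March 28.
Daylight saving runs 22 September 2019 – 28 March 2020; 21 April 2020 is outside that window, so Mesor is on standard time at UTC+10:00.
17:30 Mesor − 10h = 07:30 UTC.
1 April 2020 is a Wednesday, so the first Friday is April 3 and the fourth is April 24.
1 October 2020 is a Thursday, so Fridays fall on 2, 9, 16, 23, 30; the last is October 30.
At the standard offset (UTC−04:30), 07:30 UTC − 4h30m = 03:00 Lumoth Zone standard time.
The standard-time date in Lumoth Zone, 21 April 2020, is outside the daylight-saving period (24 April – 30 October), so Lumoth Zone is on standard time, UTC−04:30.
07:30 UTC − 4h30m = 03:00 Lumoth Zone.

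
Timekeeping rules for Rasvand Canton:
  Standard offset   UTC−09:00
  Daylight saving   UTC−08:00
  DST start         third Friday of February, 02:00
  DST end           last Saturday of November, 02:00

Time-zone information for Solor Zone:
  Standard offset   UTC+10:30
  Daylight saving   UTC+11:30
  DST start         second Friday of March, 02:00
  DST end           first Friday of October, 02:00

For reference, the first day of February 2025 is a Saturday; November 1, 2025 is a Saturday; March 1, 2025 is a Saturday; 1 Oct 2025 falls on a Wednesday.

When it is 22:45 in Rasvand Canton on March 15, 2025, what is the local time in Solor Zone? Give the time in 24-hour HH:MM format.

1 February 2025 is a Saturday, so the first Friday is February 7 and the third is February 21.
1 November 2025 is a Saturday, so Saturdays fall on 1, 8, 15, 22, 29; the last is November 29.
March 15, 2025 lies within the daylight-saving period (21 February – 29 November), so Rasvand Canton is on daylight time, UTC−08:00.
22:45 Rasvand Canton + 8h = 06:45 UTC (rolling into the next day, 16 March 2025).
1 March 2025 is a Saturday, so the first Friday is March 7 and the second is March 14.
1 October 2025 is a Wednesday, so the first Friday is October 3.
At the standard offset (UTC+10:30), 06:45 UTC + 10h30m = 17:15 Solor Zone standard time.
The standard-time date in Solor Zone, March 16, 2025, lies within the daylight-saving period (14 March – 3 October), so Solor Zone is on daylight time, UTC+11:30.
06:45 UTC + 11h30m = 18:15 Solor Zone.

18:15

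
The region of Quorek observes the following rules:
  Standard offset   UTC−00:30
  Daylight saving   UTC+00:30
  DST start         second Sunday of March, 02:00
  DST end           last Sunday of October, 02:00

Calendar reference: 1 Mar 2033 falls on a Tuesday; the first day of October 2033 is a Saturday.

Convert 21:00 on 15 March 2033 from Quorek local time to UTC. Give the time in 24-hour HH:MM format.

1 March 2033 is a Tuesday, so the first Sunday is March 6 and the second is March 13.
1 October 2033 is a Saturday, so Sundays fall on 2, 9, 16, 23, 30; the last is October 30.
Daylight saving runs 13 March – 30 October; 15 March 2033 is inside that window, so Quorek is at UTC+00:30.
21:00 local − 0h30m = 20:30 UTC.

20:30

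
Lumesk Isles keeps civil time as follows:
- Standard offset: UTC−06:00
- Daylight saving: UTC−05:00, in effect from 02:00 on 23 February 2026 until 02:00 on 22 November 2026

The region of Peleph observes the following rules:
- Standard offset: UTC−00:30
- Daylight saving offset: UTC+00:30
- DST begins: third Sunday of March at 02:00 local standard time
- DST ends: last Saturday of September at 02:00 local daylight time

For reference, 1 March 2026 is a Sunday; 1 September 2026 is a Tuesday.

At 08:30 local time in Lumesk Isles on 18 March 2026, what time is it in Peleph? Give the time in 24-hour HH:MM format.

Daylight saving runs 23 February – 22 November; 18 March 2026 is inside that window, so Lumesk Isles is at UTC−05:00.
08:30 Lumesk Isles + 5h = 13:30 UTC.
1 March 2026 is a Sunday, so the first Sunday is March 1 and the third is March 15.
1 September 2026 is a Tuesday, so Saturdays fall on 5, 12, 19, 26; the last is September 26.
At the standard offset (UTC−00:30), 13:30 UTC − 0h30m = 13:00 Peleph standard time.
Daylight saving runs 15 March – 26 September; the standard-time date in Peleph, 18 March 2026, is inside that window, so Peleph is at UTC+00:30.
13:30 UTC + 0h30m = 14:00 Peleph.

14:00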